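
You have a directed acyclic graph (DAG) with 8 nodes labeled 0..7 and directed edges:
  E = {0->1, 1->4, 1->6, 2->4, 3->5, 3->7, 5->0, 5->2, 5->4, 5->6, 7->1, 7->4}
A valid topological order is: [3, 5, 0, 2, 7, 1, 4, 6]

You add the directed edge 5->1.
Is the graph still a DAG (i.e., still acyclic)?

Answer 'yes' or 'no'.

Answer: yes

Derivation:
Given toposort: [3, 5, 0, 2, 7, 1, 4, 6]
Position of 5: index 1; position of 1: index 5
New edge 5->1: forward
Forward edge: respects the existing order. Still a DAG, same toposort still valid.
Still a DAG? yes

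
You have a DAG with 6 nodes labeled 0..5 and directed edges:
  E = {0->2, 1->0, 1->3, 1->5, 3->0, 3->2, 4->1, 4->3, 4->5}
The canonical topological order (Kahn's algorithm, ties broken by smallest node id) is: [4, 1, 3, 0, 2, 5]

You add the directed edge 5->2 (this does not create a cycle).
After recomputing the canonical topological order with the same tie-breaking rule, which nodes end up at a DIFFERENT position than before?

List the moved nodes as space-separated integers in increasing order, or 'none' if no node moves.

Answer: 2 5

Derivation:
Old toposort: [4, 1, 3, 0, 2, 5]
Added edge 5->2
Recompute Kahn (smallest-id tiebreak):
  initial in-degrees: [2, 1, 3, 2, 0, 2]
  ready (indeg=0): [4]
  pop 4: indeg[1]->0; indeg[3]->1; indeg[5]->1 | ready=[1] | order so far=[4]
  pop 1: indeg[0]->1; indeg[3]->0; indeg[5]->0 | ready=[3, 5] | order so far=[4, 1]
  pop 3: indeg[0]->0; indeg[2]->2 | ready=[0, 5] | order so far=[4, 1, 3]
  pop 0: indeg[2]->1 | ready=[5] | order so far=[4, 1, 3, 0]
  pop 5: indeg[2]->0 | ready=[2] | order so far=[4, 1, 3, 0, 5]
  pop 2: no out-edges | ready=[] | order so far=[4, 1, 3, 0, 5, 2]
New canonical toposort: [4, 1, 3, 0, 5, 2]
Compare positions:
  Node 0: index 3 -> 3 (same)
  Node 1: index 1 -> 1 (same)
  Node 2: index 4 -> 5 (moved)
  Node 3: index 2 -> 2 (same)
  Node 4: index 0 -> 0 (same)
  Node 5: index 5 -> 4 (moved)
Nodes that changed position: 2 5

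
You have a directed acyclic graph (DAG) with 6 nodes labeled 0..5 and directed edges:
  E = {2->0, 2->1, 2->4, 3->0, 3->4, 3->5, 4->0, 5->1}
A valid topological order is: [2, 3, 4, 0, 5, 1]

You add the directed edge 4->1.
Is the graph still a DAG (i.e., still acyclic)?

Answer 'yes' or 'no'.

Answer: yes

Derivation:
Given toposort: [2, 3, 4, 0, 5, 1]
Position of 4: index 2; position of 1: index 5
New edge 4->1: forward
Forward edge: respects the existing order. Still a DAG, same toposort still valid.
Still a DAG? yes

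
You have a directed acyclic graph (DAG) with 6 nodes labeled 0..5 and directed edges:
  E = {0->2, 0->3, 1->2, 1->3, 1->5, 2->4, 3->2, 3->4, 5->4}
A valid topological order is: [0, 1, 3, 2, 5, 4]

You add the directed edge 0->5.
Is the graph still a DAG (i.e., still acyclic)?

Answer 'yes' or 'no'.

Given toposort: [0, 1, 3, 2, 5, 4]
Position of 0: index 0; position of 5: index 4
New edge 0->5: forward
Forward edge: respects the existing order. Still a DAG, same toposort still valid.
Still a DAG? yes

Answer: yes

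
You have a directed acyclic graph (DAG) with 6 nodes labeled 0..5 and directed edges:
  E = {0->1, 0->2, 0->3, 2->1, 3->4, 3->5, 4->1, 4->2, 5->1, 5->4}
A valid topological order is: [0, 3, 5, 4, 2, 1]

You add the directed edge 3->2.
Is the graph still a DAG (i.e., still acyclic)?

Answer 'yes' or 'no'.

Answer: yes

Derivation:
Given toposort: [0, 3, 5, 4, 2, 1]
Position of 3: index 1; position of 2: index 4
New edge 3->2: forward
Forward edge: respects the existing order. Still a DAG, same toposort still valid.
Still a DAG? yes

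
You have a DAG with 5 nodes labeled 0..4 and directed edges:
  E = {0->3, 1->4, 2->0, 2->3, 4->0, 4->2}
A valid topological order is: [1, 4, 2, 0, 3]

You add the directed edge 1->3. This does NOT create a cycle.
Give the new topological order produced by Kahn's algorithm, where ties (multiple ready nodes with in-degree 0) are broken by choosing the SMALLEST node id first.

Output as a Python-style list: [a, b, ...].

Old toposort: [1, 4, 2, 0, 3]
Added edge: 1->3
Position of 1 (0) < position of 3 (4). Old order still valid.
Run Kahn's algorithm (break ties by smallest node id):
  initial in-degrees: [2, 0, 1, 3, 1]
  ready (indeg=0): [1]
  pop 1: indeg[3]->2; indeg[4]->0 | ready=[4] | order so far=[1]
  pop 4: indeg[0]->1; indeg[2]->0 | ready=[2] | order so far=[1, 4]
  pop 2: indeg[0]->0; indeg[3]->1 | ready=[0] | order so far=[1, 4, 2]
  pop 0: indeg[3]->0 | ready=[3] | order so far=[1, 4, 2, 0]
  pop 3: no out-edges | ready=[] | order so far=[1, 4, 2, 0, 3]
  Result: [1, 4, 2, 0, 3]

Answer: [1, 4, 2, 0, 3]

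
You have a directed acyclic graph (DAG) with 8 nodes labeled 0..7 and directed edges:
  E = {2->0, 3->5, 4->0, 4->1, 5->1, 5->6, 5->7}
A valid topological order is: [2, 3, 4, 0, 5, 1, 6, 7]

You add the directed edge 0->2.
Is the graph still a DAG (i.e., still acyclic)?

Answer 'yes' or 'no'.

Given toposort: [2, 3, 4, 0, 5, 1, 6, 7]
Position of 0: index 3; position of 2: index 0
New edge 0->2: backward (u after v in old order)
Backward edge: old toposort is now invalid. Check if this creates a cycle.
Does 2 already reach 0? Reachable from 2: [0, 2]. YES -> cycle!
Still a DAG? no

Answer: no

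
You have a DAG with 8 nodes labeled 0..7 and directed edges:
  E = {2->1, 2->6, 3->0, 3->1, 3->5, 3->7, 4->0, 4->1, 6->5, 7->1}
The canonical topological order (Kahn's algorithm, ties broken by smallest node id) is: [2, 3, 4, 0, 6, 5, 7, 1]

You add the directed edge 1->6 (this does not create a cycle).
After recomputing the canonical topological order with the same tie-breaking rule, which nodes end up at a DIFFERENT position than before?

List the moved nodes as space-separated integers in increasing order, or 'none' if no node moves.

Old toposort: [2, 3, 4, 0, 6, 5, 7, 1]
Added edge 1->6
Recompute Kahn (smallest-id tiebreak):
  initial in-degrees: [2, 4, 0, 0, 0, 2, 2, 1]
  ready (indeg=0): [2, 3, 4]
  pop 2: indeg[1]->3; indeg[6]->1 | ready=[3, 4] | order so far=[2]
  pop 3: indeg[0]->1; indeg[1]->2; indeg[5]->1; indeg[7]->0 | ready=[4, 7] | order so far=[2, 3]
  pop 4: indeg[0]->0; indeg[1]->1 | ready=[0, 7] | order so far=[2, 3, 4]
  pop 0: no out-edges | ready=[7] | order so far=[2, 3, 4, 0]
  pop 7: indeg[1]->0 | ready=[1] | order so far=[2, 3, 4, 0, 7]
  pop 1: indeg[6]->0 | ready=[6] | order so far=[2, 3, 4, 0, 7, 1]
  pop 6: indeg[5]->0 | ready=[5] | order so far=[2, 3, 4, 0, 7, 1, 6]
  pop 5: no out-edges | ready=[] | order so far=[2, 3, 4, 0, 7, 1, 6, 5]
New canonical toposort: [2, 3, 4, 0, 7, 1, 6, 5]
Compare positions:
  Node 0: index 3 -> 3 (same)
  Node 1: index 7 -> 5 (moved)
  Node 2: index 0 -> 0 (same)
  Node 3: index 1 -> 1 (same)
  Node 4: index 2 -> 2 (same)
  Node 5: index 5 -> 7 (moved)
  Node 6: index 4 -> 6 (moved)
  Node 7: index 6 -> 4 (moved)
Nodes that changed position: 1 5 6 7

Answer: 1 5 6 7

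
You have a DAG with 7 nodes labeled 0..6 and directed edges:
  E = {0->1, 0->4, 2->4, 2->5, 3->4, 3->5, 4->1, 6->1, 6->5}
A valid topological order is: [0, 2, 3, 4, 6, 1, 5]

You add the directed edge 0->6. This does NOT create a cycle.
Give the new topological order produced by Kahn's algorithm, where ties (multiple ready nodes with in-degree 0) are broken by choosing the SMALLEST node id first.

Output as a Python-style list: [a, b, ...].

Old toposort: [0, 2, 3, 4, 6, 1, 5]
Added edge: 0->6
Position of 0 (0) < position of 6 (4). Old order still valid.
Run Kahn's algorithm (break ties by smallest node id):
  initial in-degrees: [0, 3, 0, 0, 3, 3, 1]
  ready (indeg=0): [0, 2, 3]
  pop 0: indeg[1]->2; indeg[4]->2; indeg[6]->0 | ready=[2, 3, 6] | order so far=[0]
  pop 2: indeg[4]->1; indeg[5]->2 | ready=[3, 6] | order so far=[0, 2]
  pop 3: indeg[4]->0; indeg[5]->1 | ready=[4, 6] | order so far=[0, 2, 3]
  pop 4: indeg[1]->1 | ready=[6] | order so far=[0, 2, 3, 4]
  pop 6: indeg[1]->0; indeg[5]->0 | ready=[1, 5] | order so far=[0, 2, 3, 4, 6]
  pop 1: no out-edges | ready=[5] | order so far=[0, 2, 3, 4, 6, 1]
  pop 5: no out-edges | ready=[] | order so far=[0, 2, 3, 4, 6, 1, 5]
  Result: [0, 2, 3, 4, 6, 1, 5]

Answer: [0, 2, 3, 4, 6, 1, 5]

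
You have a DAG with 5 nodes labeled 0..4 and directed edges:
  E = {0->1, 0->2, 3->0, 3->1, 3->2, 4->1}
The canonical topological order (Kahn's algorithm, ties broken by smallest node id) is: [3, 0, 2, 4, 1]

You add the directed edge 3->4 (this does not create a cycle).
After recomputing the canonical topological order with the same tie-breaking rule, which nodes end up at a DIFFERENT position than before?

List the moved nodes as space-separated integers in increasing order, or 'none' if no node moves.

Old toposort: [3, 0, 2, 4, 1]
Added edge 3->4
Recompute Kahn (smallest-id tiebreak):
  initial in-degrees: [1, 3, 2, 0, 1]
  ready (indeg=0): [3]
  pop 3: indeg[0]->0; indeg[1]->2; indeg[2]->1; indeg[4]->0 | ready=[0, 4] | order so far=[3]
  pop 0: indeg[1]->1; indeg[2]->0 | ready=[2, 4] | order so far=[3, 0]
  pop 2: no out-edges | ready=[4] | order so far=[3, 0, 2]
  pop 4: indeg[1]->0 | ready=[1] | order so far=[3, 0, 2, 4]
  pop 1: no out-edges | ready=[] | order so far=[3, 0, 2, 4, 1]
New canonical toposort: [3, 0, 2, 4, 1]
Compare positions:
  Node 0: index 1 -> 1 (same)
  Node 1: index 4 -> 4 (same)
  Node 2: index 2 -> 2 (same)
  Node 3: index 0 -> 0 (same)
  Node 4: index 3 -> 3 (same)
Nodes that changed position: none

Answer: none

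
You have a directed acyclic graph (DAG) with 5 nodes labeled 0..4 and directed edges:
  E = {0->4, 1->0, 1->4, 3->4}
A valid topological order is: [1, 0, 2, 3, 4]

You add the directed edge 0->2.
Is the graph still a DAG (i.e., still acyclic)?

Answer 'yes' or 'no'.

Answer: yes

Derivation:
Given toposort: [1, 0, 2, 3, 4]
Position of 0: index 1; position of 2: index 2
New edge 0->2: forward
Forward edge: respects the existing order. Still a DAG, same toposort still valid.
Still a DAG? yes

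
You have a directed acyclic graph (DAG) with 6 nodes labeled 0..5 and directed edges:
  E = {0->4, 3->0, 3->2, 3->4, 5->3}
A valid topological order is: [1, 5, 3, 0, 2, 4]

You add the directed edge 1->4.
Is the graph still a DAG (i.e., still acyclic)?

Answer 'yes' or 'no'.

Answer: yes

Derivation:
Given toposort: [1, 5, 3, 0, 2, 4]
Position of 1: index 0; position of 4: index 5
New edge 1->4: forward
Forward edge: respects the existing order. Still a DAG, same toposort still valid.
Still a DAG? yes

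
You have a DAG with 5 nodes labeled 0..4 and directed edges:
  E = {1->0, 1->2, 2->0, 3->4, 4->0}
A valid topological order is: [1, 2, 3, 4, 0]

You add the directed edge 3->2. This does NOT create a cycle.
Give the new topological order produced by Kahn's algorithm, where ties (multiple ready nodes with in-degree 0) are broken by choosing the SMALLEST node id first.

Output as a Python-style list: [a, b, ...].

Answer: [1, 3, 2, 4, 0]

Derivation:
Old toposort: [1, 2, 3, 4, 0]
Added edge: 3->2
Position of 3 (2) > position of 2 (1). Must reorder: 3 must now come before 2.
Run Kahn's algorithm (break ties by smallest node id):
  initial in-degrees: [3, 0, 2, 0, 1]
  ready (indeg=0): [1, 3]
  pop 1: indeg[0]->2; indeg[2]->1 | ready=[3] | order so far=[1]
  pop 3: indeg[2]->0; indeg[4]->0 | ready=[2, 4] | order so far=[1, 3]
  pop 2: indeg[0]->1 | ready=[4] | order so far=[1, 3, 2]
  pop 4: indeg[0]->0 | ready=[0] | order so far=[1, 3, 2, 4]
  pop 0: no out-edges | ready=[] | order so far=[1, 3, 2, 4, 0]
  Result: [1, 3, 2, 4, 0]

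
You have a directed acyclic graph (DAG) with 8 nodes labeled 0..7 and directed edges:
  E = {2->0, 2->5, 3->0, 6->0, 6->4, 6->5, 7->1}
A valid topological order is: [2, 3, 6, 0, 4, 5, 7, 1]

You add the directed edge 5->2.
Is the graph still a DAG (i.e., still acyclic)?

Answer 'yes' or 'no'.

Answer: no

Derivation:
Given toposort: [2, 3, 6, 0, 4, 5, 7, 1]
Position of 5: index 5; position of 2: index 0
New edge 5->2: backward (u after v in old order)
Backward edge: old toposort is now invalid. Check if this creates a cycle.
Does 2 already reach 5? Reachable from 2: [0, 2, 5]. YES -> cycle!
Still a DAG? no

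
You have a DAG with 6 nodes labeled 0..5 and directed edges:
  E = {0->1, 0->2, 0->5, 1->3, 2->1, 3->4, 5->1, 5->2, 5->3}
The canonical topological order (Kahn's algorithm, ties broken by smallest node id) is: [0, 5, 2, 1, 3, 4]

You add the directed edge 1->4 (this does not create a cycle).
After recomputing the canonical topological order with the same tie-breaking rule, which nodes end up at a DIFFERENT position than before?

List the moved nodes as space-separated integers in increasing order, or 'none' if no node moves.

Old toposort: [0, 5, 2, 1, 3, 4]
Added edge 1->4
Recompute Kahn (smallest-id tiebreak):
  initial in-degrees: [0, 3, 2, 2, 2, 1]
  ready (indeg=0): [0]
  pop 0: indeg[1]->2; indeg[2]->1; indeg[5]->0 | ready=[5] | order so far=[0]
  pop 5: indeg[1]->1; indeg[2]->0; indeg[3]->1 | ready=[2] | order so far=[0, 5]
  pop 2: indeg[1]->0 | ready=[1] | order so far=[0, 5, 2]
  pop 1: indeg[3]->0; indeg[4]->1 | ready=[3] | order so far=[0, 5, 2, 1]
  pop 3: indeg[4]->0 | ready=[4] | order so far=[0, 5, 2, 1, 3]
  pop 4: no out-edges | ready=[] | order so far=[0, 5, 2, 1, 3, 4]
New canonical toposort: [0, 5, 2, 1, 3, 4]
Compare positions:
  Node 0: index 0 -> 0 (same)
  Node 1: index 3 -> 3 (same)
  Node 2: index 2 -> 2 (same)
  Node 3: index 4 -> 4 (same)
  Node 4: index 5 -> 5 (same)
  Node 5: index 1 -> 1 (same)
Nodes that changed position: none

Answer: none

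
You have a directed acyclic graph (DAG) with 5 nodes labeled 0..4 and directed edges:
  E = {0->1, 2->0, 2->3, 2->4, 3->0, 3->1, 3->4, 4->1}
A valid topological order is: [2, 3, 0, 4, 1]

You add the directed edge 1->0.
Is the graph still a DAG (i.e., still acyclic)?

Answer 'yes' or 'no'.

Answer: no

Derivation:
Given toposort: [2, 3, 0, 4, 1]
Position of 1: index 4; position of 0: index 2
New edge 1->0: backward (u after v in old order)
Backward edge: old toposort is now invalid. Check if this creates a cycle.
Does 0 already reach 1? Reachable from 0: [0, 1]. YES -> cycle!
Still a DAG? no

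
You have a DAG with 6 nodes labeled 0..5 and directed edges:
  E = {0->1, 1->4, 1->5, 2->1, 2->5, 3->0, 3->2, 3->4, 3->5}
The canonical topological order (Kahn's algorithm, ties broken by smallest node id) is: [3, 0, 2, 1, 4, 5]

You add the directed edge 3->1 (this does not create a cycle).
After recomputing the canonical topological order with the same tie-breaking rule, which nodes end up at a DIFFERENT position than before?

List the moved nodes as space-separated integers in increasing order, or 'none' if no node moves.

Old toposort: [3, 0, 2, 1, 4, 5]
Added edge 3->1
Recompute Kahn (smallest-id tiebreak):
  initial in-degrees: [1, 3, 1, 0, 2, 3]
  ready (indeg=0): [3]
  pop 3: indeg[0]->0; indeg[1]->2; indeg[2]->0; indeg[4]->1; indeg[5]->2 | ready=[0, 2] | order so far=[3]
  pop 0: indeg[1]->1 | ready=[2] | order so far=[3, 0]
  pop 2: indeg[1]->0; indeg[5]->1 | ready=[1] | order so far=[3, 0, 2]
  pop 1: indeg[4]->0; indeg[5]->0 | ready=[4, 5] | order so far=[3, 0, 2, 1]
  pop 4: no out-edges | ready=[5] | order so far=[3, 0, 2, 1, 4]
  pop 5: no out-edges | ready=[] | order so far=[3, 0, 2, 1, 4, 5]
New canonical toposort: [3, 0, 2, 1, 4, 5]
Compare positions:
  Node 0: index 1 -> 1 (same)
  Node 1: index 3 -> 3 (same)
  Node 2: index 2 -> 2 (same)
  Node 3: index 0 -> 0 (same)
  Node 4: index 4 -> 4 (same)
  Node 5: index 5 -> 5 (same)
Nodes that changed position: none

Answer: none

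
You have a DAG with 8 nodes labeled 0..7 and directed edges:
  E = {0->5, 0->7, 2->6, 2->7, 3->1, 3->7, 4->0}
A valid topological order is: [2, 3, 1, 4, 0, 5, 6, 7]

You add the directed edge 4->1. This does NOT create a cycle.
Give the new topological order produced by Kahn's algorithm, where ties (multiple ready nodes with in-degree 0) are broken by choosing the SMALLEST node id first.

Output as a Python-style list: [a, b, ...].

Answer: [2, 3, 4, 0, 1, 5, 6, 7]

Derivation:
Old toposort: [2, 3, 1, 4, 0, 5, 6, 7]
Added edge: 4->1
Position of 4 (3) > position of 1 (2). Must reorder: 4 must now come before 1.
Run Kahn's algorithm (break ties by smallest node id):
  initial in-degrees: [1, 2, 0, 0, 0, 1, 1, 3]
  ready (indeg=0): [2, 3, 4]
  pop 2: indeg[6]->0; indeg[7]->2 | ready=[3, 4, 6] | order so far=[2]
  pop 3: indeg[1]->1; indeg[7]->1 | ready=[4, 6] | order so far=[2, 3]
  pop 4: indeg[0]->0; indeg[1]->0 | ready=[0, 1, 6] | order so far=[2, 3, 4]
  pop 0: indeg[5]->0; indeg[7]->0 | ready=[1, 5, 6, 7] | order so far=[2, 3, 4, 0]
  pop 1: no out-edges | ready=[5, 6, 7] | order so far=[2, 3, 4, 0, 1]
  pop 5: no out-edges | ready=[6, 7] | order so far=[2, 3, 4, 0, 1, 5]
  pop 6: no out-edges | ready=[7] | order so far=[2, 3, 4, 0, 1, 5, 6]
  pop 7: no out-edges | ready=[] | order so far=[2, 3, 4, 0, 1, 5, 6, 7]
  Result: [2, 3, 4, 0, 1, 5, 6, 7]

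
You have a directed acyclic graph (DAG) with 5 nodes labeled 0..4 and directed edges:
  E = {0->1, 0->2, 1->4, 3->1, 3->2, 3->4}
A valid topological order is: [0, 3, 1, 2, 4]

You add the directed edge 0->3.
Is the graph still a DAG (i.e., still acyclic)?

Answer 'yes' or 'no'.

Given toposort: [0, 3, 1, 2, 4]
Position of 0: index 0; position of 3: index 1
New edge 0->3: forward
Forward edge: respects the existing order. Still a DAG, same toposort still valid.
Still a DAG? yes

Answer: yes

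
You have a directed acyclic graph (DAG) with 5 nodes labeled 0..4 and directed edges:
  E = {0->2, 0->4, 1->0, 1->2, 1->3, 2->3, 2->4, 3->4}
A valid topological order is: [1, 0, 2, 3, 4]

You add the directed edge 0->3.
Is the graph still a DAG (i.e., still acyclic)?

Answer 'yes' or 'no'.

Answer: yes

Derivation:
Given toposort: [1, 0, 2, 3, 4]
Position of 0: index 1; position of 3: index 3
New edge 0->3: forward
Forward edge: respects the existing order. Still a DAG, same toposort still valid.
Still a DAG? yes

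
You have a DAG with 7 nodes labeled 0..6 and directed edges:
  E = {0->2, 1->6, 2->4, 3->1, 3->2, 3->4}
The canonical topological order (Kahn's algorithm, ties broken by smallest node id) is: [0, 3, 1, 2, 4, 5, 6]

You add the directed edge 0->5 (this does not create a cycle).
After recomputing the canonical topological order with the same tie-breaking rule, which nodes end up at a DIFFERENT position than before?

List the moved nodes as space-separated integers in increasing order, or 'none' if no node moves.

Old toposort: [0, 3, 1, 2, 4, 5, 6]
Added edge 0->5
Recompute Kahn (smallest-id tiebreak):
  initial in-degrees: [0, 1, 2, 0, 2, 1, 1]
  ready (indeg=0): [0, 3]
  pop 0: indeg[2]->1; indeg[5]->0 | ready=[3, 5] | order so far=[0]
  pop 3: indeg[1]->0; indeg[2]->0; indeg[4]->1 | ready=[1, 2, 5] | order so far=[0, 3]
  pop 1: indeg[6]->0 | ready=[2, 5, 6] | order so far=[0, 3, 1]
  pop 2: indeg[4]->0 | ready=[4, 5, 6] | order so far=[0, 3, 1, 2]
  pop 4: no out-edges | ready=[5, 6] | order so far=[0, 3, 1, 2, 4]
  pop 5: no out-edges | ready=[6] | order so far=[0, 3, 1, 2, 4, 5]
  pop 6: no out-edges | ready=[] | order so far=[0, 3, 1, 2, 4, 5, 6]
New canonical toposort: [0, 3, 1, 2, 4, 5, 6]
Compare positions:
  Node 0: index 0 -> 0 (same)
  Node 1: index 2 -> 2 (same)
  Node 2: index 3 -> 3 (same)
  Node 3: index 1 -> 1 (same)
  Node 4: index 4 -> 4 (same)
  Node 5: index 5 -> 5 (same)
  Node 6: index 6 -> 6 (same)
Nodes that changed position: none

Answer: none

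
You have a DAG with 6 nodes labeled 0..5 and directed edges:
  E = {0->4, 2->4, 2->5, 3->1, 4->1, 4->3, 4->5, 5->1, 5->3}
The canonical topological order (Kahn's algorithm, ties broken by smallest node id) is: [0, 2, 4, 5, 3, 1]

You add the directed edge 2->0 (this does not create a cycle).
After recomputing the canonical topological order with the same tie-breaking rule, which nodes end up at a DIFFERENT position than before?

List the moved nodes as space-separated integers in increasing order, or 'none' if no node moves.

Answer: 0 2

Derivation:
Old toposort: [0, 2, 4, 5, 3, 1]
Added edge 2->0
Recompute Kahn (smallest-id tiebreak):
  initial in-degrees: [1, 3, 0, 2, 2, 2]
  ready (indeg=0): [2]
  pop 2: indeg[0]->0; indeg[4]->1; indeg[5]->1 | ready=[0] | order so far=[2]
  pop 0: indeg[4]->0 | ready=[4] | order so far=[2, 0]
  pop 4: indeg[1]->2; indeg[3]->1; indeg[5]->0 | ready=[5] | order so far=[2, 0, 4]
  pop 5: indeg[1]->1; indeg[3]->0 | ready=[3] | order so far=[2, 0, 4, 5]
  pop 3: indeg[1]->0 | ready=[1] | order so far=[2, 0, 4, 5, 3]
  pop 1: no out-edges | ready=[] | order so far=[2, 0, 4, 5, 3, 1]
New canonical toposort: [2, 0, 4, 5, 3, 1]
Compare positions:
  Node 0: index 0 -> 1 (moved)
  Node 1: index 5 -> 5 (same)
  Node 2: index 1 -> 0 (moved)
  Node 3: index 4 -> 4 (same)
  Node 4: index 2 -> 2 (same)
  Node 5: index 3 -> 3 (same)
Nodes that changed position: 0 2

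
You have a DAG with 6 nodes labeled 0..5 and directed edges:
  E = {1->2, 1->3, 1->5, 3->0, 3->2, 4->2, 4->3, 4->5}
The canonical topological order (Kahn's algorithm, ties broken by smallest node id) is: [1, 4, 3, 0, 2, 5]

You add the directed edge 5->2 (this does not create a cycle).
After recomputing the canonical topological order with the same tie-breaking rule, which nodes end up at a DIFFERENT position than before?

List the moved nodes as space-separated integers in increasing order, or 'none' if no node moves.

Old toposort: [1, 4, 3, 0, 2, 5]
Added edge 5->2
Recompute Kahn (smallest-id tiebreak):
  initial in-degrees: [1, 0, 4, 2, 0, 2]
  ready (indeg=0): [1, 4]
  pop 1: indeg[2]->3; indeg[3]->1; indeg[5]->1 | ready=[4] | order so far=[1]
  pop 4: indeg[2]->2; indeg[3]->0; indeg[5]->0 | ready=[3, 5] | order so far=[1, 4]
  pop 3: indeg[0]->0; indeg[2]->1 | ready=[0, 5] | order so far=[1, 4, 3]
  pop 0: no out-edges | ready=[5] | order so far=[1, 4, 3, 0]
  pop 5: indeg[2]->0 | ready=[2] | order so far=[1, 4, 3, 0, 5]
  pop 2: no out-edges | ready=[] | order so far=[1, 4, 3, 0, 5, 2]
New canonical toposort: [1, 4, 3, 0, 5, 2]
Compare positions:
  Node 0: index 3 -> 3 (same)
  Node 1: index 0 -> 0 (same)
  Node 2: index 4 -> 5 (moved)
  Node 3: index 2 -> 2 (same)
  Node 4: index 1 -> 1 (same)
  Node 5: index 5 -> 4 (moved)
Nodes that changed position: 2 5

Answer: 2 5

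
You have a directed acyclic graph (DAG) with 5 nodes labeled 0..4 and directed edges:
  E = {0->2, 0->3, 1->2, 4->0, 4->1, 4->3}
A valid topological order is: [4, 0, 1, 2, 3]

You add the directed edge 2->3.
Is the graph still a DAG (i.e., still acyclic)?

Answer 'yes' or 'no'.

Given toposort: [4, 0, 1, 2, 3]
Position of 2: index 3; position of 3: index 4
New edge 2->3: forward
Forward edge: respects the existing order. Still a DAG, same toposort still valid.
Still a DAG? yes

Answer: yes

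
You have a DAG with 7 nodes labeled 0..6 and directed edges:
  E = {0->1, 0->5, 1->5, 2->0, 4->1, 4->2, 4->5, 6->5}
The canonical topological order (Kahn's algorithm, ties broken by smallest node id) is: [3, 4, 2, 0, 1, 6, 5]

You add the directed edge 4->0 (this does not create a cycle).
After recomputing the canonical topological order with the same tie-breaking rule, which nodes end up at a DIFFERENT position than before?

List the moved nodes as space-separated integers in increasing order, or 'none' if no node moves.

Old toposort: [3, 4, 2, 0, 1, 6, 5]
Added edge 4->0
Recompute Kahn (smallest-id tiebreak):
  initial in-degrees: [2, 2, 1, 0, 0, 4, 0]
  ready (indeg=0): [3, 4, 6]
  pop 3: no out-edges | ready=[4, 6] | order so far=[3]
  pop 4: indeg[0]->1; indeg[1]->1; indeg[2]->0; indeg[5]->3 | ready=[2, 6] | order so far=[3, 4]
  pop 2: indeg[0]->0 | ready=[0, 6] | order so far=[3, 4, 2]
  pop 0: indeg[1]->0; indeg[5]->2 | ready=[1, 6] | order so far=[3, 4, 2, 0]
  pop 1: indeg[5]->1 | ready=[6] | order so far=[3, 4, 2, 0, 1]
  pop 6: indeg[5]->0 | ready=[5] | order so far=[3, 4, 2, 0, 1, 6]
  pop 5: no out-edges | ready=[] | order so far=[3, 4, 2, 0, 1, 6, 5]
New canonical toposort: [3, 4, 2, 0, 1, 6, 5]
Compare positions:
  Node 0: index 3 -> 3 (same)
  Node 1: index 4 -> 4 (same)
  Node 2: index 2 -> 2 (same)
  Node 3: index 0 -> 0 (same)
  Node 4: index 1 -> 1 (same)
  Node 5: index 6 -> 6 (same)
  Node 6: index 5 -> 5 (same)
Nodes that changed position: none

Answer: none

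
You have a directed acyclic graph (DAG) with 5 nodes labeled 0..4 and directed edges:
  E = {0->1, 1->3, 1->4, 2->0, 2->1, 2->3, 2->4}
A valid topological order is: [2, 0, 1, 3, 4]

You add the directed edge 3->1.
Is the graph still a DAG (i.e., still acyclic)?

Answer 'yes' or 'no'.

Given toposort: [2, 0, 1, 3, 4]
Position of 3: index 3; position of 1: index 2
New edge 3->1: backward (u after v in old order)
Backward edge: old toposort is now invalid. Check if this creates a cycle.
Does 1 already reach 3? Reachable from 1: [1, 3, 4]. YES -> cycle!
Still a DAG? no

Answer: no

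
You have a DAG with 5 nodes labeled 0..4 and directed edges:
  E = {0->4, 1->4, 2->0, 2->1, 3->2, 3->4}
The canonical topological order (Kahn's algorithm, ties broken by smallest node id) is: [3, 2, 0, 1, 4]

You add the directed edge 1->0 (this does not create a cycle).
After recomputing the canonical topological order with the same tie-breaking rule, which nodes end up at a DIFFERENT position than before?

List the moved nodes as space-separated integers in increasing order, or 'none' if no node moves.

Old toposort: [3, 2, 0, 1, 4]
Added edge 1->0
Recompute Kahn (smallest-id tiebreak):
  initial in-degrees: [2, 1, 1, 0, 3]
  ready (indeg=0): [3]
  pop 3: indeg[2]->0; indeg[4]->2 | ready=[2] | order so far=[3]
  pop 2: indeg[0]->1; indeg[1]->0 | ready=[1] | order so far=[3, 2]
  pop 1: indeg[0]->0; indeg[4]->1 | ready=[0] | order so far=[3, 2, 1]
  pop 0: indeg[4]->0 | ready=[4] | order so far=[3, 2, 1, 0]
  pop 4: no out-edges | ready=[] | order so far=[3, 2, 1, 0, 4]
New canonical toposort: [3, 2, 1, 0, 4]
Compare positions:
  Node 0: index 2 -> 3 (moved)
  Node 1: index 3 -> 2 (moved)
  Node 2: index 1 -> 1 (same)
  Node 3: index 0 -> 0 (same)
  Node 4: index 4 -> 4 (same)
Nodes that changed position: 0 1

Answer: 0 1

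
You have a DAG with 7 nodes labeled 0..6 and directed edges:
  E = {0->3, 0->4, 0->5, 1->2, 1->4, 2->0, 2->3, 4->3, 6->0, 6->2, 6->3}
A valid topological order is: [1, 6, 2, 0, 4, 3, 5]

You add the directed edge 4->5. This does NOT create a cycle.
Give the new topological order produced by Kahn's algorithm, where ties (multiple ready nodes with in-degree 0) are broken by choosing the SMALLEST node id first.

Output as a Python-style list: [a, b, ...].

Old toposort: [1, 6, 2, 0, 4, 3, 5]
Added edge: 4->5
Position of 4 (4) < position of 5 (6). Old order still valid.
Run Kahn's algorithm (break ties by smallest node id):
  initial in-degrees: [2, 0, 2, 4, 2, 2, 0]
  ready (indeg=0): [1, 6]
  pop 1: indeg[2]->1; indeg[4]->1 | ready=[6] | order so far=[1]
  pop 6: indeg[0]->1; indeg[2]->0; indeg[3]->3 | ready=[2] | order so far=[1, 6]
  pop 2: indeg[0]->0; indeg[3]->2 | ready=[0] | order so far=[1, 6, 2]
  pop 0: indeg[3]->1; indeg[4]->0; indeg[5]->1 | ready=[4] | order so far=[1, 6, 2, 0]
  pop 4: indeg[3]->0; indeg[5]->0 | ready=[3, 5] | order so far=[1, 6, 2, 0, 4]
  pop 3: no out-edges | ready=[5] | order so far=[1, 6, 2, 0, 4, 3]
  pop 5: no out-edges | ready=[] | order so far=[1, 6, 2, 0, 4, 3, 5]
  Result: [1, 6, 2, 0, 4, 3, 5]

Answer: [1, 6, 2, 0, 4, 3, 5]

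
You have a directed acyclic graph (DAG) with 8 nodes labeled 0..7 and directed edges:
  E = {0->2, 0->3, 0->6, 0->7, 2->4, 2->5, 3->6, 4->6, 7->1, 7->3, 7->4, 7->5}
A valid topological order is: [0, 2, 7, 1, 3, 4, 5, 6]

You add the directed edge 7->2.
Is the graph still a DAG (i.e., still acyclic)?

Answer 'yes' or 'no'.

Answer: yes

Derivation:
Given toposort: [0, 2, 7, 1, 3, 4, 5, 6]
Position of 7: index 2; position of 2: index 1
New edge 7->2: backward (u after v in old order)
Backward edge: old toposort is now invalid. Check if this creates a cycle.
Does 2 already reach 7? Reachable from 2: [2, 4, 5, 6]. NO -> still a DAG (reorder needed).
Still a DAG? yes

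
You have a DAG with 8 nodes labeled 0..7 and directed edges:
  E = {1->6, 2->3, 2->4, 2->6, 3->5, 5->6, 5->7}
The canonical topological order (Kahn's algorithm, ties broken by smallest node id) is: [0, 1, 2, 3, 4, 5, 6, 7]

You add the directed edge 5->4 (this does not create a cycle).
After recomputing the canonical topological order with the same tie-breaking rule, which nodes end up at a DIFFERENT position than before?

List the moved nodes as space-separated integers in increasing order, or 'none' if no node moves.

Answer: 4 5

Derivation:
Old toposort: [0, 1, 2, 3, 4, 5, 6, 7]
Added edge 5->4
Recompute Kahn (smallest-id tiebreak):
  initial in-degrees: [0, 0, 0, 1, 2, 1, 3, 1]
  ready (indeg=0): [0, 1, 2]
  pop 0: no out-edges | ready=[1, 2] | order so far=[0]
  pop 1: indeg[6]->2 | ready=[2] | order so far=[0, 1]
  pop 2: indeg[3]->0; indeg[4]->1; indeg[6]->1 | ready=[3] | order so far=[0, 1, 2]
  pop 3: indeg[5]->0 | ready=[5] | order so far=[0, 1, 2, 3]
  pop 5: indeg[4]->0; indeg[6]->0; indeg[7]->0 | ready=[4, 6, 7] | order so far=[0, 1, 2, 3, 5]
  pop 4: no out-edges | ready=[6, 7] | order so far=[0, 1, 2, 3, 5, 4]
  pop 6: no out-edges | ready=[7] | order so far=[0, 1, 2, 3, 5, 4, 6]
  pop 7: no out-edges | ready=[] | order so far=[0, 1, 2, 3, 5, 4, 6, 7]
New canonical toposort: [0, 1, 2, 3, 5, 4, 6, 7]
Compare positions:
  Node 0: index 0 -> 0 (same)
  Node 1: index 1 -> 1 (same)
  Node 2: index 2 -> 2 (same)
  Node 3: index 3 -> 3 (same)
  Node 4: index 4 -> 5 (moved)
  Node 5: index 5 -> 4 (moved)
  Node 6: index 6 -> 6 (same)
  Node 7: index 7 -> 7 (same)
Nodes that changed position: 4 5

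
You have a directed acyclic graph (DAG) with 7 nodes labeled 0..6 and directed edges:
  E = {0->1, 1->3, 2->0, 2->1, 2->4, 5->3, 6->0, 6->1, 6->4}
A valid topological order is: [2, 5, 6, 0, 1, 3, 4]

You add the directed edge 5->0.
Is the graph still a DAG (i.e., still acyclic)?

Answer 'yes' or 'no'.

Answer: yes

Derivation:
Given toposort: [2, 5, 6, 0, 1, 3, 4]
Position of 5: index 1; position of 0: index 3
New edge 5->0: forward
Forward edge: respects the existing order. Still a DAG, same toposort still valid.
Still a DAG? yes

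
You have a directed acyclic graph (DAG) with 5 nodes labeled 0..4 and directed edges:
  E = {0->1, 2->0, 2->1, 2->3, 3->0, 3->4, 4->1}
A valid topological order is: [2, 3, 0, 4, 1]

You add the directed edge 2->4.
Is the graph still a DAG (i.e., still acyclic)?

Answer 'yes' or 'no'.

Given toposort: [2, 3, 0, 4, 1]
Position of 2: index 0; position of 4: index 3
New edge 2->4: forward
Forward edge: respects the existing order. Still a DAG, same toposort still valid.
Still a DAG? yes

Answer: yes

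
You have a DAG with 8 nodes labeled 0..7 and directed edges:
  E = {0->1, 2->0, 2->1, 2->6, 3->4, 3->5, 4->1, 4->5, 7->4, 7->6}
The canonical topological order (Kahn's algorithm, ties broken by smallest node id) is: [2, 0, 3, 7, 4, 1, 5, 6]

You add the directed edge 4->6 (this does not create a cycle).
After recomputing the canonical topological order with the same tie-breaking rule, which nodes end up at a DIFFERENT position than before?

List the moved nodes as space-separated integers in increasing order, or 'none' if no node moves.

Old toposort: [2, 0, 3, 7, 4, 1, 5, 6]
Added edge 4->6
Recompute Kahn (smallest-id tiebreak):
  initial in-degrees: [1, 3, 0, 0, 2, 2, 3, 0]
  ready (indeg=0): [2, 3, 7]
  pop 2: indeg[0]->0; indeg[1]->2; indeg[6]->2 | ready=[0, 3, 7] | order so far=[2]
  pop 0: indeg[1]->1 | ready=[3, 7] | order so far=[2, 0]
  pop 3: indeg[4]->1; indeg[5]->1 | ready=[7] | order so far=[2, 0, 3]
  pop 7: indeg[4]->0; indeg[6]->1 | ready=[4] | order so far=[2, 0, 3, 7]
  pop 4: indeg[1]->0; indeg[5]->0; indeg[6]->0 | ready=[1, 5, 6] | order so far=[2, 0, 3, 7, 4]
  pop 1: no out-edges | ready=[5, 6] | order so far=[2, 0, 3, 7, 4, 1]
  pop 5: no out-edges | ready=[6] | order so far=[2, 0, 3, 7, 4, 1, 5]
  pop 6: no out-edges | ready=[] | order so far=[2, 0, 3, 7, 4, 1, 5, 6]
New canonical toposort: [2, 0, 3, 7, 4, 1, 5, 6]
Compare positions:
  Node 0: index 1 -> 1 (same)
  Node 1: index 5 -> 5 (same)
  Node 2: index 0 -> 0 (same)
  Node 3: index 2 -> 2 (same)
  Node 4: index 4 -> 4 (same)
  Node 5: index 6 -> 6 (same)
  Node 6: index 7 -> 7 (same)
  Node 7: index 3 -> 3 (same)
Nodes that changed position: none

Answer: none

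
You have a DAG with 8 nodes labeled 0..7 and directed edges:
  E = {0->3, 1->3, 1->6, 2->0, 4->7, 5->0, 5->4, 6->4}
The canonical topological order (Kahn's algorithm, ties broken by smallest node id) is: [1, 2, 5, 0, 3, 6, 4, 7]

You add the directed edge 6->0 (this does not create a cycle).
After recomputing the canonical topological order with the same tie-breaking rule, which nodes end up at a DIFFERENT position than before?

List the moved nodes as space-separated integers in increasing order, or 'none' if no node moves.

Old toposort: [1, 2, 5, 0, 3, 6, 4, 7]
Added edge 6->0
Recompute Kahn (smallest-id tiebreak):
  initial in-degrees: [3, 0, 0, 2, 2, 0, 1, 1]
  ready (indeg=0): [1, 2, 5]
  pop 1: indeg[3]->1; indeg[6]->0 | ready=[2, 5, 6] | order so far=[1]
  pop 2: indeg[0]->2 | ready=[5, 6] | order so far=[1, 2]
  pop 5: indeg[0]->1; indeg[4]->1 | ready=[6] | order so far=[1, 2, 5]
  pop 6: indeg[0]->0; indeg[4]->0 | ready=[0, 4] | order so far=[1, 2, 5, 6]
  pop 0: indeg[3]->0 | ready=[3, 4] | order so far=[1, 2, 5, 6, 0]
  pop 3: no out-edges | ready=[4] | order so far=[1, 2, 5, 6, 0, 3]
  pop 4: indeg[7]->0 | ready=[7] | order so far=[1, 2, 5, 6, 0, 3, 4]
  pop 7: no out-edges | ready=[] | order so far=[1, 2, 5, 6, 0, 3, 4, 7]
New canonical toposort: [1, 2, 5, 6, 0, 3, 4, 7]
Compare positions:
  Node 0: index 3 -> 4 (moved)
  Node 1: index 0 -> 0 (same)
  Node 2: index 1 -> 1 (same)
  Node 3: index 4 -> 5 (moved)
  Node 4: index 6 -> 6 (same)
  Node 5: index 2 -> 2 (same)
  Node 6: index 5 -> 3 (moved)
  Node 7: index 7 -> 7 (same)
Nodes that changed position: 0 3 6

Answer: 0 3 6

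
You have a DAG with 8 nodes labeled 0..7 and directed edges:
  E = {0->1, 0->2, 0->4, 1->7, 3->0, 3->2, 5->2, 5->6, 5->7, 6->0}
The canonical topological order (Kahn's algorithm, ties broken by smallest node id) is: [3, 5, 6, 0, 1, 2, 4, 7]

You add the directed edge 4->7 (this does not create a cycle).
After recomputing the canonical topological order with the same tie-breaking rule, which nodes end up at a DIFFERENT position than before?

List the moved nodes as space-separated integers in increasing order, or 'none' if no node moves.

Old toposort: [3, 5, 6, 0, 1, 2, 4, 7]
Added edge 4->7
Recompute Kahn (smallest-id tiebreak):
  initial in-degrees: [2, 1, 3, 0, 1, 0, 1, 3]
  ready (indeg=0): [3, 5]
  pop 3: indeg[0]->1; indeg[2]->2 | ready=[5] | order so far=[3]
  pop 5: indeg[2]->1; indeg[6]->0; indeg[7]->2 | ready=[6] | order so far=[3, 5]
  pop 6: indeg[0]->0 | ready=[0] | order so far=[3, 5, 6]
  pop 0: indeg[1]->0; indeg[2]->0; indeg[4]->0 | ready=[1, 2, 4] | order so far=[3, 5, 6, 0]
  pop 1: indeg[7]->1 | ready=[2, 4] | order so far=[3, 5, 6, 0, 1]
  pop 2: no out-edges | ready=[4] | order so far=[3, 5, 6, 0, 1, 2]
  pop 4: indeg[7]->0 | ready=[7] | order so far=[3, 5, 6, 0, 1, 2, 4]
  pop 7: no out-edges | ready=[] | order so far=[3, 5, 6, 0, 1, 2, 4, 7]
New canonical toposort: [3, 5, 6, 0, 1, 2, 4, 7]
Compare positions:
  Node 0: index 3 -> 3 (same)
  Node 1: index 4 -> 4 (same)
  Node 2: index 5 -> 5 (same)
  Node 3: index 0 -> 0 (same)
  Node 4: index 6 -> 6 (same)
  Node 5: index 1 -> 1 (same)
  Node 6: index 2 -> 2 (same)
  Node 7: index 7 -> 7 (same)
Nodes that changed position: none

Answer: none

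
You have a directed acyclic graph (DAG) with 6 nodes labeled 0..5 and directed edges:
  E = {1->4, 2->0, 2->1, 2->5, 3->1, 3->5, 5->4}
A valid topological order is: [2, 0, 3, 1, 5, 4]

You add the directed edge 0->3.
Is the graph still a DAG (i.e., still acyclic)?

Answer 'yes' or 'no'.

Given toposort: [2, 0, 3, 1, 5, 4]
Position of 0: index 1; position of 3: index 2
New edge 0->3: forward
Forward edge: respects the existing order. Still a DAG, same toposort still valid.
Still a DAG? yes

Answer: yes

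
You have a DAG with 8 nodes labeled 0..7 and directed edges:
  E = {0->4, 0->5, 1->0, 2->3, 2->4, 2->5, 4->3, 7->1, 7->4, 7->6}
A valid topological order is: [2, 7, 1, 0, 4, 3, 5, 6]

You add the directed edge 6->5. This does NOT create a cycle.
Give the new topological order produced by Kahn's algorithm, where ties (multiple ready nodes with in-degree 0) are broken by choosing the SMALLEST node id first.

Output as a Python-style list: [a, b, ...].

Answer: [2, 7, 1, 0, 4, 3, 6, 5]

Derivation:
Old toposort: [2, 7, 1, 0, 4, 3, 5, 6]
Added edge: 6->5
Position of 6 (7) > position of 5 (6). Must reorder: 6 must now come before 5.
Run Kahn's algorithm (break ties by smallest node id):
  initial in-degrees: [1, 1, 0, 2, 3, 3, 1, 0]
  ready (indeg=0): [2, 7]
  pop 2: indeg[3]->1; indeg[4]->2; indeg[5]->2 | ready=[7] | order so far=[2]
  pop 7: indeg[1]->0; indeg[4]->1; indeg[6]->0 | ready=[1, 6] | order so far=[2, 7]
  pop 1: indeg[0]->0 | ready=[0, 6] | order so far=[2, 7, 1]
  pop 0: indeg[4]->0; indeg[5]->1 | ready=[4, 6] | order so far=[2, 7, 1, 0]
  pop 4: indeg[3]->0 | ready=[3, 6] | order so far=[2, 7, 1, 0, 4]
  pop 3: no out-edges | ready=[6] | order so far=[2, 7, 1, 0, 4, 3]
  pop 6: indeg[5]->0 | ready=[5] | order so far=[2, 7, 1, 0, 4, 3, 6]
  pop 5: no out-edges | ready=[] | order so far=[2, 7, 1, 0, 4, 3, 6, 5]
  Result: [2, 7, 1, 0, 4, 3, 6, 5]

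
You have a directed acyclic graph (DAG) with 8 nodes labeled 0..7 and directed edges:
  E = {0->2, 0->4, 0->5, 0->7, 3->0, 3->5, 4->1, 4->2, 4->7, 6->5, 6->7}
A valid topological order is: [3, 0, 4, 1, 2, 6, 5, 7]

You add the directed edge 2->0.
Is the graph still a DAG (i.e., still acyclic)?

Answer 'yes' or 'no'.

Given toposort: [3, 0, 4, 1, 2, 6, 5, 7]
Position of 2: index 4; position of 0: index 1
New edge 2->0: backward (u after v in old order)
Backward edge: old toposort is now invalid. Check if this creates a cycle.
Does 0 already reach 2? Reachable from 0: [0, 1, 2, 4, 5, 7]. YES -> cycle!
Still a DAG? no

Answer: no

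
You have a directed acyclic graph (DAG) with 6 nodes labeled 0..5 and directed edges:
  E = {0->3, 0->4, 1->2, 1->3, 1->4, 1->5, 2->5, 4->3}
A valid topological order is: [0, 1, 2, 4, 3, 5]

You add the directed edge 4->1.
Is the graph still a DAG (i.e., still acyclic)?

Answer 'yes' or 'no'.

Answer: no

Derivation:
Given toposort: [0, 1, 2, 4, 3, 5]
Position of 4: index 3; position of 1: index 1
New edge 4->1: backward (u after v in old order)
Backward edge: old toposort is now invalid. Check if this creates a cycle.
Does 1 already reach 4? Reachable from 1: [1, 2, 3, 4, 5]. YES -> cycle!
Still a DAG? no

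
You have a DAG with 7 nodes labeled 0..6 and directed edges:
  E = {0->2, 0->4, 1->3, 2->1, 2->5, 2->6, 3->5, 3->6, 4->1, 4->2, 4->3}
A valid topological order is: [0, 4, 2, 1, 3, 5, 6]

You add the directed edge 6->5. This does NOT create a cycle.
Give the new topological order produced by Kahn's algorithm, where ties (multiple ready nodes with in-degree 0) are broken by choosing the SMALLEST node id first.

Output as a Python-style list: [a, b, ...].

Old toposort: [0, 4, 2, 1, 3, 5, 6]
Added edge: 6->5
Position of 6 (6) > position of 5 (5). Must reorder: 6 must now come before 5.
Run Kahn's algorithm (break ties by smallest node id):
  initial in-degrees: [0, 2, 2, 2, 1, 3, 2]
  ready (indeg=0): [0]
  pop 0: indeg[2]->1; indeg[4]->0 | ready=[4] | order so far=[0]
  pop 4: indeg[1]->1; indeg[2]->0; indeg[3]->1 | ready=[2] | order so far=[0, 4]
  pop 2: indeg[1]->0; indeg[5]->2; indeg[6]->1 | ready=[1] | order so far=[0, 4, 2]
  pop 1: indeg[3]->0 | ready=[3] | order so far=[0, 4, 2, 1]
  pop 3: indeg[5]->1; indeg[6]->0 | ready=[6] | order so far=[0, 4, 2, 1, 3]
  pop 6: indeg[5]->0 | ready=[5] | order so far=[0, 4, 2, 1, 3, 6]
  pop 5: no out-edges | ready=[] | order so far=[0, 4, 2, 1, 3, 6, 5]
  Result: [0, 4, 2, 1, 3, 6, 5]

Answer: [0, 4, 2, 1, 3, 6, 5]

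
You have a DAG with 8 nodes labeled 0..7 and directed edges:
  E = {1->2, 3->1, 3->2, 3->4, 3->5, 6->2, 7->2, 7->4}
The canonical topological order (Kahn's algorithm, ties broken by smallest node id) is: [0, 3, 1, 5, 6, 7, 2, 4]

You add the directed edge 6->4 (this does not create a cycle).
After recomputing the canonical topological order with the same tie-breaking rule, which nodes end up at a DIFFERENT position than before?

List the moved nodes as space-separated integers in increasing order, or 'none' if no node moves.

Answer: none

Derivation:
Old toposort: [0, 3, 1, 5, 6, 7, 2, 4]
Added edge 6->4
Recompute Kahn (smallest-id tiebreak):
  initial in-degrees: [0, 1, 4, 0, 3, 1, 0, 0]
  ready (indeg=0): [0, 3, 6, 7]
  pop 0: no out-edges | ready=[3, 6, 7] | order so far=[0]
  pop 3: indeg[1]->0; indeg[2]->3; indeg[4]->2; indeg[5]->0 | ready=[1, 5, 6, 7] | order so far=[0, 3]
  pop 1: indeg[2]->2 | ready=[5, 6, 7] | order so far=[0, 3, 1]
  pop 5: no out-edges | ready=[6, 7] | order so far=[0, 3, 1, 5]
  pop 6: indeg[2]->1; indeg[4]->1 | ready=[7] | order so far=[0, 3, 1, 5, 6]
  pop 7: indeg[2]->0; indeg[4]->0 | ready=[2, 4] | order so far=[0, 3, 1, 5, 6, 7]
  pop 2: no out-edges | ready=[4] | order so far=[0, 3, 1, 5, 6, 7, 2]
  pop 4: no out-edges | ready=[] | order so far=[0, 3, 1, 5, 6, 7, 2, 4]
New canonical toposort: [0, 3, 1, 5, 6, 7, 2, 4]
Compare positions:
  Node 0: index 0 -> 0 (same)
  Node 1: index 2 -> 2 (same)
  Node 2: index 6 -> 6 (same)
  Node 3: index 1 -> 1 (same)
  Node 4: index 7 -> 7 (same)
  Node 5: index 3 -> 3 (same)
  Node 6: index 4 -> 4 (same)
  Node 7: index 5 -> 5 (same)
Nodes that changed position: none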